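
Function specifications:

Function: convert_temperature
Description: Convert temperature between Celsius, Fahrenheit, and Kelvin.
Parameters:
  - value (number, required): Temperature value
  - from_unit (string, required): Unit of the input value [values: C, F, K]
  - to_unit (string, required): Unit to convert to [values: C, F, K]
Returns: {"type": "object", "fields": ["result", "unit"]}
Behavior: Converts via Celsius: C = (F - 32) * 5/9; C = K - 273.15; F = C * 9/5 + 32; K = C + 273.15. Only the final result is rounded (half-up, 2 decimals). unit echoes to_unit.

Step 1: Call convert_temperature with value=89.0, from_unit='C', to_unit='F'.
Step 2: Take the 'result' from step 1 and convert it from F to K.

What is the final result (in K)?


Step 1: convert_temperature(value=89.0, from_unit=C, to_unit=F)
  Input already in C: 89
  To F: 89 * 9/5 + 32 = 192.2
  Round to 2 decimals: 192.2
  -> result = 192.2 F
Step 2: convert_temperature(value=192.2, from_unit=F, to_unit=K)
  To C: (192.2 - 32) * 5/9 = 89
  To K: 89 + 273.15 = 362.15
  Round to 2 decimals: 362.15
  -> result = 362.15 K
362.15 K


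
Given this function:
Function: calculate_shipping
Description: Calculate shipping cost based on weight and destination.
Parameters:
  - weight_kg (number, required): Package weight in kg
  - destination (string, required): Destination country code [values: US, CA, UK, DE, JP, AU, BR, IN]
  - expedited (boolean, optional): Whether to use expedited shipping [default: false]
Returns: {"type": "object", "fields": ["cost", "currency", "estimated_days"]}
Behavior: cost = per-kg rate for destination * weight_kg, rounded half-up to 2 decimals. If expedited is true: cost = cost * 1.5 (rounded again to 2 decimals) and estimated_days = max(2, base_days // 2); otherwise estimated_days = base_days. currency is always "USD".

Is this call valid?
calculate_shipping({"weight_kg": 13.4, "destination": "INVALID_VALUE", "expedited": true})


Checking parameter values...
Parameter 'destination' has value 'INVALID_VALUE' not in allowed: US, CA, UK, DE, JP, AU, BR, IN
Invalid - 'destination' must be one of US, CA, UK, DE, JP, AU, BR, IN


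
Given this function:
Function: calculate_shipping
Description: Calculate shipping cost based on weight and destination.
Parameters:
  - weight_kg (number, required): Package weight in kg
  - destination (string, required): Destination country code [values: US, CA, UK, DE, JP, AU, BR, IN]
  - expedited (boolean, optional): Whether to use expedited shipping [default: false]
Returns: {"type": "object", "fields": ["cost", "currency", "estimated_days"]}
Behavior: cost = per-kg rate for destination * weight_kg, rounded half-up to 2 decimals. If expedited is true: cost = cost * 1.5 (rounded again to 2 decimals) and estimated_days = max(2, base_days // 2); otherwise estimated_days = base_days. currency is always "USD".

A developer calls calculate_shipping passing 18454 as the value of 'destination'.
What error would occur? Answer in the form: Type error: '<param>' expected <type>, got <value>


Spec: 'destination' is declared as string; 18454 is an integer.
Type error: 'destination' expected string, got 18454


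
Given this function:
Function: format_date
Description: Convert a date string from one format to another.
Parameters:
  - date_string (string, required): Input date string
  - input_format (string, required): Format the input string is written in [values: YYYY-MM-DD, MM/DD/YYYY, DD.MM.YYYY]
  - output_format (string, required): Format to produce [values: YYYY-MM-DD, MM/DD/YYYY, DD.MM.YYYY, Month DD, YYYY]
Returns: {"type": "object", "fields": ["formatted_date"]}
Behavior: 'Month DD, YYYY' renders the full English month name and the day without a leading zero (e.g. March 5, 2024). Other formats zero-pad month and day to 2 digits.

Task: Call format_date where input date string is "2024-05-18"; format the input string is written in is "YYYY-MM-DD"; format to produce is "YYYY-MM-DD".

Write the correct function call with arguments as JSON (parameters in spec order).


Mapping each described value to its parameter name:
  'Input date string' -> date_string = "2024-05-18"
  'Format the input string is written in' -> input_format = "YYYY-MM-DD"
  'Format to produce' -> output_format = "YYYY-MM-DD"
format_date({"date_string": "2024-05-18", "input_format": "YYYY-MM-DD", "output_format": "YYYY-MM-DD"})


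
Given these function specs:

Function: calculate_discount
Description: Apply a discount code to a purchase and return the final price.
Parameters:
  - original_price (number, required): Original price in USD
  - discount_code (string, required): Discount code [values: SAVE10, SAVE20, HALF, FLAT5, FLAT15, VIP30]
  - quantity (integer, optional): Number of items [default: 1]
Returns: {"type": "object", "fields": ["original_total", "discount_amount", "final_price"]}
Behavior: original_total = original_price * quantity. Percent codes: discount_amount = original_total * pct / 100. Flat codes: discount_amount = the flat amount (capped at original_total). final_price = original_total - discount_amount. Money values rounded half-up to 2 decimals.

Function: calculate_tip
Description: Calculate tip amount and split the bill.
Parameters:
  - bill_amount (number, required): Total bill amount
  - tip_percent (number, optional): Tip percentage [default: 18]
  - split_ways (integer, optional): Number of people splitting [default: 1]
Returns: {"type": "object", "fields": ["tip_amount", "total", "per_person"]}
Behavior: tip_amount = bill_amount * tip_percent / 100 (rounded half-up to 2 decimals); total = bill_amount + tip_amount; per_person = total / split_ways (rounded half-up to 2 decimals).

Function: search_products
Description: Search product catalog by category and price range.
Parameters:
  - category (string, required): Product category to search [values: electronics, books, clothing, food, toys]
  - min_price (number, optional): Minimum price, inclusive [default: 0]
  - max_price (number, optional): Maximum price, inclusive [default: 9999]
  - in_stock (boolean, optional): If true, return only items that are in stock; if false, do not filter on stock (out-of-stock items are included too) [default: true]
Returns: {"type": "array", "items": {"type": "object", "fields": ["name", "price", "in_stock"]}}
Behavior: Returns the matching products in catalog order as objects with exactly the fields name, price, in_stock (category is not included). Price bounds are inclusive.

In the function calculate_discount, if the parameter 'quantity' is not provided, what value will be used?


The calculate_discount spec declares:
  - quantity (integer, optional): Number of items [default: 1]
Default:
1


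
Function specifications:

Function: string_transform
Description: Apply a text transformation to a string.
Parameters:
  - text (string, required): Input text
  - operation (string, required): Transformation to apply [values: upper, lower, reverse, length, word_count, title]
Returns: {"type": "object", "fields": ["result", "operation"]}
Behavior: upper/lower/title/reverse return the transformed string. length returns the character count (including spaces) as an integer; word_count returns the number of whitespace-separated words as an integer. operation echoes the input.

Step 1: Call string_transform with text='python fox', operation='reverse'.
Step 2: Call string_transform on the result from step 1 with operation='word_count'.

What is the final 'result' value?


Step 1: string_transform(text='python fox', operation='reverse')
  -> result = 'xof nohtyp'
Step 2: string_transform(text='xof nohtyp', operation='word_count')
  words: xof, nohtyp -> 2
  -> result = 2
2


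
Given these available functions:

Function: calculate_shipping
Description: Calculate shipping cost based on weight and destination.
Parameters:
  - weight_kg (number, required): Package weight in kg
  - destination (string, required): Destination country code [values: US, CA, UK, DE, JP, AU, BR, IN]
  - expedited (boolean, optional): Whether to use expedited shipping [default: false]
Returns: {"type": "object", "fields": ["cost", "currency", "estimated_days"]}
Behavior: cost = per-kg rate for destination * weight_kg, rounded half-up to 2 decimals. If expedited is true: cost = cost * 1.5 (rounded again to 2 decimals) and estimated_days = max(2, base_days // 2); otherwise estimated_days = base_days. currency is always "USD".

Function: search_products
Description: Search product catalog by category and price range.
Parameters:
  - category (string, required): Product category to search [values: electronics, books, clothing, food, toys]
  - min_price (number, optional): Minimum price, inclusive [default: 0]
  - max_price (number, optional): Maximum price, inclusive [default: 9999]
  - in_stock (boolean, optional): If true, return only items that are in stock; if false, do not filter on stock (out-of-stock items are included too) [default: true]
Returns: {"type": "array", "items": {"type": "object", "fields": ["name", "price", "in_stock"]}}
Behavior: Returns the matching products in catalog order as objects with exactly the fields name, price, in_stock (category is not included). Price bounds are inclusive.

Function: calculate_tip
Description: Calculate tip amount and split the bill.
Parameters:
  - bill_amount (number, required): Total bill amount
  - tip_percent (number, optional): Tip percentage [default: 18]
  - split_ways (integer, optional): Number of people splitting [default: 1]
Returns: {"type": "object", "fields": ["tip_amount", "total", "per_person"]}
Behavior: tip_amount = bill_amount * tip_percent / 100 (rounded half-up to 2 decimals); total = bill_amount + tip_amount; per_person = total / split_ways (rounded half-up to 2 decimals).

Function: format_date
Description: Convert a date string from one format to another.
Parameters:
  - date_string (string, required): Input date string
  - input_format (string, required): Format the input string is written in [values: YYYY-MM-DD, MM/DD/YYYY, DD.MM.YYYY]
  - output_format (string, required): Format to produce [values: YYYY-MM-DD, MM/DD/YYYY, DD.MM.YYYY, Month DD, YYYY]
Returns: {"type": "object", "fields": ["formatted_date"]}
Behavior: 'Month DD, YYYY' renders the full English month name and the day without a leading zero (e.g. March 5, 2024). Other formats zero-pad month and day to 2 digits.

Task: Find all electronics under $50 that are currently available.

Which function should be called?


The task needs a function whose description is: Search product catalog by category and price range.
search_products


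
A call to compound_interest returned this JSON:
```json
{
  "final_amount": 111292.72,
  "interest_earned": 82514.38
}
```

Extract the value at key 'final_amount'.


111292.72


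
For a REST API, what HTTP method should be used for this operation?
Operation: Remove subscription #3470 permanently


GET = read, POST = create, PUT = update/replace, DELETE = remove
This operation is a removal.
DELETE


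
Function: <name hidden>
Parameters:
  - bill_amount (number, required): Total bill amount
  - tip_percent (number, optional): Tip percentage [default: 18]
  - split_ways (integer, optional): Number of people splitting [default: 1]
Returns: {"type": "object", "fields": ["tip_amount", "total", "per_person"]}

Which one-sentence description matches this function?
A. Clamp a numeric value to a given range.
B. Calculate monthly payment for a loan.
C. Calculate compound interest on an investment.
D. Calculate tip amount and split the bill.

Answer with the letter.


Parameters bill_amount, tip_percent, split_ways and return ["tip_amount", "total", "per_person"] fit: Calculate tip amount and split the bill.
D


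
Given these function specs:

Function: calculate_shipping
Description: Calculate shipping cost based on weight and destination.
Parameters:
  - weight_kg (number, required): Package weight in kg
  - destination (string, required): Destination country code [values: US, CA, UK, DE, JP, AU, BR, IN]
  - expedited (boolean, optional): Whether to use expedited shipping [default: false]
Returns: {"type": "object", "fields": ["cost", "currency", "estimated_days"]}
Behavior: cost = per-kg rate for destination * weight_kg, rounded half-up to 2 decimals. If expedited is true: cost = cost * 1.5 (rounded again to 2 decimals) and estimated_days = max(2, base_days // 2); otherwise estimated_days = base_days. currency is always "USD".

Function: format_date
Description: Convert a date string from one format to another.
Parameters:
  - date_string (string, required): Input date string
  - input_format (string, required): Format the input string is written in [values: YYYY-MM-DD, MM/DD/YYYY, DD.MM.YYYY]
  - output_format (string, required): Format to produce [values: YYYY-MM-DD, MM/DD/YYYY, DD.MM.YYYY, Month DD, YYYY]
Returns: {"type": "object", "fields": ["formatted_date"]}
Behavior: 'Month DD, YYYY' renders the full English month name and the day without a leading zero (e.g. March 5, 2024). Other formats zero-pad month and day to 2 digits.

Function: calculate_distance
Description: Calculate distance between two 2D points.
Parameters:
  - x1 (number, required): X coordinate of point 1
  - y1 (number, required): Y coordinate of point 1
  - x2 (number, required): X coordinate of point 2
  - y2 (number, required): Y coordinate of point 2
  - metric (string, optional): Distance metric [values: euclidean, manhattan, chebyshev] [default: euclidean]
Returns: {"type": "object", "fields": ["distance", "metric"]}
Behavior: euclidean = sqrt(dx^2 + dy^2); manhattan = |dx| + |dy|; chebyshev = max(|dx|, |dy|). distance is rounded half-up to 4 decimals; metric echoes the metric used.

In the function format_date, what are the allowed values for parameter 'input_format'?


The format_date spec declares:
  - input_format (string, required): Format the input string is written in [values: YYYY-MM-DD, MM/DD/YYYY, DD.MM.YYYY]
Allowed values:
YYYY-MM-DD, MM/DD/YYYY, DD.MM.YYYY


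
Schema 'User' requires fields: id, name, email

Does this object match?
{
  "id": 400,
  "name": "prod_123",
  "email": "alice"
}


Checking required fields... All present.
Valid - all required fields present


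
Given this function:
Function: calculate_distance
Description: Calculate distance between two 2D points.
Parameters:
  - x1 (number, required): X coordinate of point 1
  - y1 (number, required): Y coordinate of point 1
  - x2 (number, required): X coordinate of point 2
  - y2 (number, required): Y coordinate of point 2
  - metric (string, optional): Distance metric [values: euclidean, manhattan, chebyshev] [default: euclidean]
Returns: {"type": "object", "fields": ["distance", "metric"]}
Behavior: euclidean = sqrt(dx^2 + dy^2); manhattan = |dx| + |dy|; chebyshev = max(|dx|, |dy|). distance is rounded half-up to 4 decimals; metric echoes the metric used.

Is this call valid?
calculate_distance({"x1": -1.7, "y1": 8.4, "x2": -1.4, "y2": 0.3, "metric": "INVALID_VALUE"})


Checking parameter values...
Parameter 'metric' has value 'INVALID_VALUE' not in allowed: euclidean, manhattan, chebyshev
Invalid - 'metric' must be one of euclidean, manhattan, chebyshev


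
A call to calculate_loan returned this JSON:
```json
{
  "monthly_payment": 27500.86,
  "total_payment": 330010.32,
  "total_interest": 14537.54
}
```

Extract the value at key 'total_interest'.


14537.54


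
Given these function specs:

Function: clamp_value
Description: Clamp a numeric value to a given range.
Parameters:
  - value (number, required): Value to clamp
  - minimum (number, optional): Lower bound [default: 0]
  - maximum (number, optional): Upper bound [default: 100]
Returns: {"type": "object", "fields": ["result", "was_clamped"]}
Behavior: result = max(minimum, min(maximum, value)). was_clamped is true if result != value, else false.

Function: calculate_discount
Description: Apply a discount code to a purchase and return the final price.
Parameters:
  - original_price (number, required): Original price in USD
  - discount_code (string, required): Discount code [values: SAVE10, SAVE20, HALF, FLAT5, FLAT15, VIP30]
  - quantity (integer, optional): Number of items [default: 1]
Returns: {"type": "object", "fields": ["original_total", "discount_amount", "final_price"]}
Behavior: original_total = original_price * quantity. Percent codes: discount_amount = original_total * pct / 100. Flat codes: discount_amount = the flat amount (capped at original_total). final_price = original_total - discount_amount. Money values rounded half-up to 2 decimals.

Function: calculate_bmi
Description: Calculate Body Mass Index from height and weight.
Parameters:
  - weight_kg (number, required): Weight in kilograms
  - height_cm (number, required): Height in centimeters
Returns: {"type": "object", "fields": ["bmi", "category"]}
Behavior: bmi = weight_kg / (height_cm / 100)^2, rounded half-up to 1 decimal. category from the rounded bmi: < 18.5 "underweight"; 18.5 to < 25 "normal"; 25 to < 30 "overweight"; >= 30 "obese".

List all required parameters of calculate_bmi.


Parameters of calculate_bmi and their required/optional flag:
  weight_kg: required
  height_cm: required
height_cm, weight_kg


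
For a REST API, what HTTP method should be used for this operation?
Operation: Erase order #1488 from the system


GET = read, POST = create, PUT = update/replace, DELETE = remove
This operation is a removal.
DELETE


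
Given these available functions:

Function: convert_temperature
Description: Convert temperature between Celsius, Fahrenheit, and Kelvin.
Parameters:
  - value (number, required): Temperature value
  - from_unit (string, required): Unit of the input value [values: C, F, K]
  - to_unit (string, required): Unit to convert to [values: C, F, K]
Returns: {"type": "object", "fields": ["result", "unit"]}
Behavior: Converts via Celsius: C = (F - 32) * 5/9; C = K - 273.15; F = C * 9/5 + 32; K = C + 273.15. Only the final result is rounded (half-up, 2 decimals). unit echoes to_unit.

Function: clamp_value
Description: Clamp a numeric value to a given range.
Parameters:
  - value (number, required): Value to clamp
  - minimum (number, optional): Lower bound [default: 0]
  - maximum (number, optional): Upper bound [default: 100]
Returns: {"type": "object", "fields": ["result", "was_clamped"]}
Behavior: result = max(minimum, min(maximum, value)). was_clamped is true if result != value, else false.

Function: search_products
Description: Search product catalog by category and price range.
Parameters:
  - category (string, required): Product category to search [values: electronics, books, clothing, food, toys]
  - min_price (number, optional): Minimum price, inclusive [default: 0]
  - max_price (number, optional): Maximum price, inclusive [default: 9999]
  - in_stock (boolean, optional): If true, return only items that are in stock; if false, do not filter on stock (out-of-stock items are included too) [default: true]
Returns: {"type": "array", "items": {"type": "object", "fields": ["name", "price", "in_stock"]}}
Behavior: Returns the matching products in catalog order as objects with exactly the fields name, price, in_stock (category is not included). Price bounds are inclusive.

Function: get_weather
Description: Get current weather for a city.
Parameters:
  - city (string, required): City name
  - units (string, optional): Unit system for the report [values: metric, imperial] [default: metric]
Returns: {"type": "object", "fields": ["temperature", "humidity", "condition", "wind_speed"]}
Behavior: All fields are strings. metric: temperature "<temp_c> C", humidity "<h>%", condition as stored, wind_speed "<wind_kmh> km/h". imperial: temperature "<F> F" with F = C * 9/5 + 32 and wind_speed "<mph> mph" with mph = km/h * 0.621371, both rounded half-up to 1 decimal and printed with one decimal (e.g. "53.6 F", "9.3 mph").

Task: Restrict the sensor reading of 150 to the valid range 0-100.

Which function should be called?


The task needs a function whose description is: Clamp a numeric value to a given range.
clamp_value


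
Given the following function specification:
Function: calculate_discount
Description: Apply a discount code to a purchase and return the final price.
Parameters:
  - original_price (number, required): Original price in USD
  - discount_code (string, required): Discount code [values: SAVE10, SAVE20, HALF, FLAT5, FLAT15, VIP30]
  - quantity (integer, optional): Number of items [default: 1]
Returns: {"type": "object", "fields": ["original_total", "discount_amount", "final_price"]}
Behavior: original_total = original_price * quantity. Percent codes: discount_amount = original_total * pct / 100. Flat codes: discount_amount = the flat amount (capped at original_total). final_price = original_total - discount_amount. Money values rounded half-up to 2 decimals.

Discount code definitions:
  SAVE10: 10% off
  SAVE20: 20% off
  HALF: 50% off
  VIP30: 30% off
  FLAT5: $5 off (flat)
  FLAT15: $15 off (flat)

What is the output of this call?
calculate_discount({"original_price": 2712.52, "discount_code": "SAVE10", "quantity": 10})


original_total = 2712.52 * 10 = 27125.20
SAVE10 = 10% off: discount_amount = 27125.20 * 10/100 = 2712.52 -> 2712.52
final_price = 27125.20 - 2712.52 = 24412.68
Output:
{"original_total": 27125.2, "discount_amount": 2712.52, "final_price": 24412.68}


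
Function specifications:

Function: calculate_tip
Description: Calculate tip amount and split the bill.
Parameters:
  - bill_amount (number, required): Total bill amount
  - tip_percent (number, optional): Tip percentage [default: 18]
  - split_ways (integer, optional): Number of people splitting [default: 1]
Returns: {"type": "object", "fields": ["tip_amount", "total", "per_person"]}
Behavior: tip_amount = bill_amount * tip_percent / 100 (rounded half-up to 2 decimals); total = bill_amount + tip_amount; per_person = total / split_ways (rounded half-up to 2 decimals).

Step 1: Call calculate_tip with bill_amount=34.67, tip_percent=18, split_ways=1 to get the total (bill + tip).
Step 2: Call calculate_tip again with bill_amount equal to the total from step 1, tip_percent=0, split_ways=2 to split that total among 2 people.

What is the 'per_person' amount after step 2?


Step 1: calculate_tip(bill_amount=34.67, tip_percent=18, split_ways=1)
  tip_amount = 34.67 * 18/100 = 6.2406 -> 6.24
  total = 34.67 + 6.24 = 40.91
  per_person = 40.91 / 1 = 40.91 -> 40.91
  -> total = 40.91
Step 2: calculate_tip(bill_amount=40.91, tip_percent=0, split_ways=2)
  tip_amount = 40.91 * 0/100 = 0 -> 0.00
  total = 40.91 + 0.00 = 40.91
  per_person = 40.91 / 2 = 20.455 -> 20.46
  -> per_person = 20.46
$20.46


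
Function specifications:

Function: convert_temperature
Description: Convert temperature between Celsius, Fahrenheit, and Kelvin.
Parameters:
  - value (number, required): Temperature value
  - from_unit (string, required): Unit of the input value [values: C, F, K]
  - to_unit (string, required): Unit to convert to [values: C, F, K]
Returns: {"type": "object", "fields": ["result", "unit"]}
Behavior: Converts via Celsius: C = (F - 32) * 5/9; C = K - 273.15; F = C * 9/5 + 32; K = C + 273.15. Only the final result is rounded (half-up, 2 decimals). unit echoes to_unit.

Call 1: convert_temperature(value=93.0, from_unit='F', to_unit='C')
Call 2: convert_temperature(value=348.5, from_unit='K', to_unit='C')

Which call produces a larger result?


Call 1:
  To C: (93 - 32) * 5/9 = 33.888889
  Target is C: 33.888889
  Round to 2 decimals: 33.89
  -> 33.89 C
Call 2:
  To C: 348.5 - 273.15 = 75.35
  Target is C: 75.35
  Round to 2 decimals: 75.35
  -> 75.35 C
Call 2 (75.35 C)


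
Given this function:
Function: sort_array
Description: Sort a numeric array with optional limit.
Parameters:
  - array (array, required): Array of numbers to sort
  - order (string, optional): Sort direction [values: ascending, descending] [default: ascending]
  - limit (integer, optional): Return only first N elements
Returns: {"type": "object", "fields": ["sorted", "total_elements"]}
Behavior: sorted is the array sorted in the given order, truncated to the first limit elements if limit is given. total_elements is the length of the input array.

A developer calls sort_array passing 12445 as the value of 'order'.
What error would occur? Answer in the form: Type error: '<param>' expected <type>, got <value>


Spec: 'order' is declared as string; 12445 is an integer.
Type error: 'order' expected string, got 12445


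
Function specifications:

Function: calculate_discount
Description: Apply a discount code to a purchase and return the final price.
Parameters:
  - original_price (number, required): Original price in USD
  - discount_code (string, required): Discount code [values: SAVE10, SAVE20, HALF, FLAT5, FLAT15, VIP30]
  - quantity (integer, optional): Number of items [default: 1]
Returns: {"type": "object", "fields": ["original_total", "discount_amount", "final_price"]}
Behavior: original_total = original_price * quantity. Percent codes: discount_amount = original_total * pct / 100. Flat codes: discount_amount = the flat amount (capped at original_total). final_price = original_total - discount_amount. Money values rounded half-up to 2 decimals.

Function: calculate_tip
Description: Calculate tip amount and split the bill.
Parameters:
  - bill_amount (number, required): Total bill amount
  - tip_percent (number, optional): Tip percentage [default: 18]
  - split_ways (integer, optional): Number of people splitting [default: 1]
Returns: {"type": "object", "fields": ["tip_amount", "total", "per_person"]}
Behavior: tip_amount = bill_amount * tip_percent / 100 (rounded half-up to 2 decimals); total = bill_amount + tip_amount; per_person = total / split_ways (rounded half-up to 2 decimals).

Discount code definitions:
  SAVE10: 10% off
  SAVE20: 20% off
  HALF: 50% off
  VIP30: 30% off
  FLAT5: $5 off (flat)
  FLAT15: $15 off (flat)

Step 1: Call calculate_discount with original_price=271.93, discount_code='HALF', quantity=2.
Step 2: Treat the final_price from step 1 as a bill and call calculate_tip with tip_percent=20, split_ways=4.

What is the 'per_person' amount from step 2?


Step 1: calculate_discount(original_price=271.93, discount_code=HALF, quantity=2)
  original_total = 271.93 * 2 = 543.86
  HALF = 50% off: discount_amount = 543.86 * 50/100 = 271.93 -> 271.93
  final_price = 543.86 - 271.93 = 271.93
  -> final_price = 271.93
Step 2: calculate_tip(bill_amount=271.93, tip_percent=20, split_ways=4)
  tip_amount = 271.93 * 20/100 = 54.386 -> 54.39
  total = 271.93 + 54.39 = 326.32
  per_person = 326.32 / 4 = 81.58 -> 81.58
  -> per_person = 81.58
$81.58


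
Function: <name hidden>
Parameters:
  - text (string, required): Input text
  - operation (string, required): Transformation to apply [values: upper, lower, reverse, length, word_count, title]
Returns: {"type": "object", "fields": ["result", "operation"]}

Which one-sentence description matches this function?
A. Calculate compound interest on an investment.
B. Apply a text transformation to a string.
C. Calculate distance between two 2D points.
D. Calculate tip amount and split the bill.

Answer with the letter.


Parameters text, operation and return ["result", "operation"] fit: Apply a text transformation to a string.
B


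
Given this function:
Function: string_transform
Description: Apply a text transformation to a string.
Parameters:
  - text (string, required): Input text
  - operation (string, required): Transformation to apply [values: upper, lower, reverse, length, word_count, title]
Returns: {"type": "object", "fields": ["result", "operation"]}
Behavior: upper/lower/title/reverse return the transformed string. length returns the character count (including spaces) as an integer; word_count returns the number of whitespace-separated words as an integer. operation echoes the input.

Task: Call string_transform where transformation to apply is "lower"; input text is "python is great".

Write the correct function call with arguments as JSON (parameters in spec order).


Mapping each described value to its parameter name:
  'Transformation to apply' -> operation = "lower"
  'Input text' -> text = "python is great"
string_transform({"text": "python is great", "operation": "lower"})


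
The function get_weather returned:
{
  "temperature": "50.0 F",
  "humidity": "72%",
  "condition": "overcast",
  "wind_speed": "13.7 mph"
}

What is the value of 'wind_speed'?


13.7 mph


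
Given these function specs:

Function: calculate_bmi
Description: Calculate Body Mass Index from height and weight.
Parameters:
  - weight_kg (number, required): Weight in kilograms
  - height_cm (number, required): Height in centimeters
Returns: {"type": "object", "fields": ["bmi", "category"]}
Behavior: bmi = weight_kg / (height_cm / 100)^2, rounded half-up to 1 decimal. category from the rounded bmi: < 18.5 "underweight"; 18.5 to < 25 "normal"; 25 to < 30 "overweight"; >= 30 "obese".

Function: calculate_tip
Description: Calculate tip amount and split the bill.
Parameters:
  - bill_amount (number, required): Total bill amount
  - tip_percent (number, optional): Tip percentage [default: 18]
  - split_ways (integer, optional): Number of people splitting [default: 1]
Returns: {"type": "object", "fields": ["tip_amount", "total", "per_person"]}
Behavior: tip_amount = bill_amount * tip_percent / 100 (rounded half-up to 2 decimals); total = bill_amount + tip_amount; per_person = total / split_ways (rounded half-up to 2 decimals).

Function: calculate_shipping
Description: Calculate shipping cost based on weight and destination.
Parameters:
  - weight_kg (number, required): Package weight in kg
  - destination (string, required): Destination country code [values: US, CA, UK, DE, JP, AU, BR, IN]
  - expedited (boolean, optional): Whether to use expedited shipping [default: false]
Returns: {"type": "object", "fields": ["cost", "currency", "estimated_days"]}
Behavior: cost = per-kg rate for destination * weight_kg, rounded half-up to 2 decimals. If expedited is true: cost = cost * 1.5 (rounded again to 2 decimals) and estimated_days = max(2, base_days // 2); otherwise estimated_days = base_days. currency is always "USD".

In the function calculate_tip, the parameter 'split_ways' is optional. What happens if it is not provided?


The calculate_tip spec declares:
  - split_ways (integer, optional): Number of people splitting [default: 1]
It defaults to 1


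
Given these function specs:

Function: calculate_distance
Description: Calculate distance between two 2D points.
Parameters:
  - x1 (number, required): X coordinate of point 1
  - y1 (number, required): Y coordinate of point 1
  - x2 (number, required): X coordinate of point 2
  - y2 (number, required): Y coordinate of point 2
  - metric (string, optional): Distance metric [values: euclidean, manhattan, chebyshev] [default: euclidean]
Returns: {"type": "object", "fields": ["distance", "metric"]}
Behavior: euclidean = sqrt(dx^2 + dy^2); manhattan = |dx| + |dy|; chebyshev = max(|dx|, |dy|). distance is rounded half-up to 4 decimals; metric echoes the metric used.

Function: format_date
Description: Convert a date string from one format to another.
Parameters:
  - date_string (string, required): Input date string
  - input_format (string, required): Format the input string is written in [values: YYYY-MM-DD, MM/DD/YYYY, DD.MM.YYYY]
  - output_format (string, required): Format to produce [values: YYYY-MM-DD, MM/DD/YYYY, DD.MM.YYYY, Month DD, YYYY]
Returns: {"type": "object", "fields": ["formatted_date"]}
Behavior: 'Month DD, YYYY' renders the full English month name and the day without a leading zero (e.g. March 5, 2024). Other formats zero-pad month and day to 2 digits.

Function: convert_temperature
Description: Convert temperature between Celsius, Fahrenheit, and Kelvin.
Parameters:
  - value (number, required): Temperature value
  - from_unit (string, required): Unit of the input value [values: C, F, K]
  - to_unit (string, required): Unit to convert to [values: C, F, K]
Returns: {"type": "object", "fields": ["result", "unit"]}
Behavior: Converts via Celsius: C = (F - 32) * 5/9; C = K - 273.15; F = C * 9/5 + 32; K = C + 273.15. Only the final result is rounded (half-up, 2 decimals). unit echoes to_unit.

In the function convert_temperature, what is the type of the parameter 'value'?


The convert_temperature spec declares:
  - value (number, required): Temperature value
Type:
number


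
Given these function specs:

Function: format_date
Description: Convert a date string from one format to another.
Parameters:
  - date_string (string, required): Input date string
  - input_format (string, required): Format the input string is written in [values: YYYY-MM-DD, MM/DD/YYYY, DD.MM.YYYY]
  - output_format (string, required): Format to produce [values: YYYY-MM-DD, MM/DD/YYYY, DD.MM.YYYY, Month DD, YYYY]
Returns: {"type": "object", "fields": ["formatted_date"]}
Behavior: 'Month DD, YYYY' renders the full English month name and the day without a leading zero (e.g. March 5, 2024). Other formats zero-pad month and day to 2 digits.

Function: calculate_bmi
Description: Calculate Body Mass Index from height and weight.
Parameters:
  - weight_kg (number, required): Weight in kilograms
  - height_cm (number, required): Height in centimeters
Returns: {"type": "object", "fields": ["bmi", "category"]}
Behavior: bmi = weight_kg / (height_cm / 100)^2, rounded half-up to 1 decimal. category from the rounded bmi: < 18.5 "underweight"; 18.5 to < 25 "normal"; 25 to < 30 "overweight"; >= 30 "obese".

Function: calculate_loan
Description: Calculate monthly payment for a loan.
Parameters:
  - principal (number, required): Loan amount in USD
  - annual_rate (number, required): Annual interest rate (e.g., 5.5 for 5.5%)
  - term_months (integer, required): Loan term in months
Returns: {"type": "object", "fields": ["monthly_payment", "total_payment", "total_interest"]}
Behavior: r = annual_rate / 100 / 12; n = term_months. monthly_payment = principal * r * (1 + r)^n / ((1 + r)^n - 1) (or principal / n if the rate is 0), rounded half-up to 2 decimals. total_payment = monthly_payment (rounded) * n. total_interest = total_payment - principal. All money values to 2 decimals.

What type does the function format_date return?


The format_date spec declares Returns: {"type": "object", "fields": ["formatted_date"]}
Type:
object


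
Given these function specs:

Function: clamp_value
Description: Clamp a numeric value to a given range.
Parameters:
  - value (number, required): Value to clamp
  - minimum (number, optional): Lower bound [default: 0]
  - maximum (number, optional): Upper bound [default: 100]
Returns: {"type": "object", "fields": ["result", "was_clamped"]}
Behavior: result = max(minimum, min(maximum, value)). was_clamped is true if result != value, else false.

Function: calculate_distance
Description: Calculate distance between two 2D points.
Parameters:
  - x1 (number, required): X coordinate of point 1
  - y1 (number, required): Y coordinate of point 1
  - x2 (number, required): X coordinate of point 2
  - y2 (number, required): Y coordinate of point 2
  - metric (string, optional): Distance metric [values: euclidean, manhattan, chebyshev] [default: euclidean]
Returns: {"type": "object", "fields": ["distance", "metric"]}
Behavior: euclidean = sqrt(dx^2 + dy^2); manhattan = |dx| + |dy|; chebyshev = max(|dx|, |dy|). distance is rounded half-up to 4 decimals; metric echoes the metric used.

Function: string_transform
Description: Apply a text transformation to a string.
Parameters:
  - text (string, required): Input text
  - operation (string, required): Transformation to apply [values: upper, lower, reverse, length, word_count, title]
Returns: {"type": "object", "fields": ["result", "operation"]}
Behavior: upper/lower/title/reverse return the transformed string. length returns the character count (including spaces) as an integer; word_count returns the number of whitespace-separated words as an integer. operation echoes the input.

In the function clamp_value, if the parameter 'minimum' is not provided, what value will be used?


The clamp_value spec declares:
  - minimum (number, optional): Lower bound [default: 0]
Default:
0


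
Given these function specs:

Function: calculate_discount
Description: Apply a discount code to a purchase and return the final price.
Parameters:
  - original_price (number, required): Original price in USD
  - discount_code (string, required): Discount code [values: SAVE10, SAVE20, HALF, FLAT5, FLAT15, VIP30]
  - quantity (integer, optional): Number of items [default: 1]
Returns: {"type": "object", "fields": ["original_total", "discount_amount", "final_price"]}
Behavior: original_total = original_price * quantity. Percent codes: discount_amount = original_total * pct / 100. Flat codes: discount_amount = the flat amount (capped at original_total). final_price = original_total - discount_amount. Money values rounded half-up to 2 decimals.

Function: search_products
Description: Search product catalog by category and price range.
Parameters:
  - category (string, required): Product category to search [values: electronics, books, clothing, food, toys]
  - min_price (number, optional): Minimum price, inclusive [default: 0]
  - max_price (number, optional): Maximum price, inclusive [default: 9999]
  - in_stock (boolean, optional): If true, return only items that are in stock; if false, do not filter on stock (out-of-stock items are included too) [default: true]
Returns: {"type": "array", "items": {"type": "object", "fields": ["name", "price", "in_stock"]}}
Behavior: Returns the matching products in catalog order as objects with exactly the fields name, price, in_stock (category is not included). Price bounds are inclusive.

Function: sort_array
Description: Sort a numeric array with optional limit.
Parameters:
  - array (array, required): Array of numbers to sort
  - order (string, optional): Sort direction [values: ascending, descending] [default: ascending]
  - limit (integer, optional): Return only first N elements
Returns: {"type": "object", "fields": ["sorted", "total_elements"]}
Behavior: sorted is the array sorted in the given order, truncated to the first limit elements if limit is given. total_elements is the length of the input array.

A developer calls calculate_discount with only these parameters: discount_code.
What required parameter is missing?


Required parameters: original_price, discount_code
Provided: discount_code
Missing: original_price
original_price


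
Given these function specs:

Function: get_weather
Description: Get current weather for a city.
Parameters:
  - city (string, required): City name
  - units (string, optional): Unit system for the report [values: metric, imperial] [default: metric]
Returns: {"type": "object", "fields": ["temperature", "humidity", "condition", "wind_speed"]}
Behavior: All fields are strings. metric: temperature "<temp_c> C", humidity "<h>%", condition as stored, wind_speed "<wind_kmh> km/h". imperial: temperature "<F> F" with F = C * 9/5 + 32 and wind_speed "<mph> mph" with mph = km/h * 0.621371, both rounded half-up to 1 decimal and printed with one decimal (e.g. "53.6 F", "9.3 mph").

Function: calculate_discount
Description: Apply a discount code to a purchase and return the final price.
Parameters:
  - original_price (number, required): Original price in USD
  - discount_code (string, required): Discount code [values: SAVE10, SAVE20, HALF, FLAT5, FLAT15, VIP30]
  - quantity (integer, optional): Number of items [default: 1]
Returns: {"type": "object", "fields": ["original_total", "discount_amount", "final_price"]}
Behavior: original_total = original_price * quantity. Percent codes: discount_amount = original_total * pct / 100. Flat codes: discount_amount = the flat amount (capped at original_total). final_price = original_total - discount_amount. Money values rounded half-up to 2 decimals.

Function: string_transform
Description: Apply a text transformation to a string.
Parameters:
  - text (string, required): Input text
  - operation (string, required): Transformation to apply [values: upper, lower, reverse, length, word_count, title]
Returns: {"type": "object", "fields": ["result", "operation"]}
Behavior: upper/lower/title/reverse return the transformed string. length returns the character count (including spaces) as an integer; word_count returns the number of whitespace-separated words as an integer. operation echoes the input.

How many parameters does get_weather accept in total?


Parameters of get_weather: city (required), units (optional)
Total:
2
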